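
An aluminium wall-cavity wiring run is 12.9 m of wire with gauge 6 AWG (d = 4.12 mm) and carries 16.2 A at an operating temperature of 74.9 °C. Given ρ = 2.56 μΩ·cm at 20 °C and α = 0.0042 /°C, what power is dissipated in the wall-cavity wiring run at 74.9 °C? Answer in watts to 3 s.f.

8.00 W

ρ = 2.56 μΩ·cm = 2.56×10^-8 Ω·m
A = π(4.12/2 mm)² = π(2.0600e-03 m)² = 1.333e-05 m²
R₍20₎ = ρL/A = (2.56×10^-8)(12.9)/(1.333e-05) = 0.02477 Ω
R₍74.9₎ = R₍20₎(1 + αΔT) = 0.02477 × (1 + 0.0042×54.9) = 0.03048 Ω
P = I²R = (16.2)² × 0.03048 = 8.00 W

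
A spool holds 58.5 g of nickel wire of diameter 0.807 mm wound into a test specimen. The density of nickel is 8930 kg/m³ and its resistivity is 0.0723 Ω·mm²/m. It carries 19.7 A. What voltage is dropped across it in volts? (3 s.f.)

35.7 V

ρ = 0.0723 Ω·mm²/m = 7.23×10^-8 Ω·m
A = π(d/2)² = π(4.0350e-04 m)² = 5.1149e-07 m²
L = m/(density·A) = 0.0585/(8930×5.1149e-07) = 12.81 m
R = ρL/A = (7.23×10^-8)(12.81)/(5.1149e-07) = 1.81 Ω
V = IR = 19.7 × 1.81 = 35.7 V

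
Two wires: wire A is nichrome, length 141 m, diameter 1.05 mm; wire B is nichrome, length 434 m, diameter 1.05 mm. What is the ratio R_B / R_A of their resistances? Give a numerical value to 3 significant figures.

R ∝ ρL/d², so R_B/R_A = (L_B/L_A)
= (434/141) = 3.08

3.08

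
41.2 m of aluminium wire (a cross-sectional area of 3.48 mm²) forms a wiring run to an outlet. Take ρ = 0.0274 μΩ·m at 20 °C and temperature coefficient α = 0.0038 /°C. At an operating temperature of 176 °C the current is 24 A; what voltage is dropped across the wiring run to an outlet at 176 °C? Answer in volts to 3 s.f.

ρ = 0.0274 μΩ·m = 2.74×10^-8 Ω·m
A = 3.48 mm² = 3.480e-06 m²
R₍20₎ = ρL/A = (2.74×10^-8)(41.2)/(3.480e-06) = 0.3244 Ω
R₍176₎ = R₍20₎(1 + αΔT) = 0.3244 × (1 + 0.0038×156) = 0.5167 Ω
V = IR = 24 × 0.5167 = 12.4 V

12.4 V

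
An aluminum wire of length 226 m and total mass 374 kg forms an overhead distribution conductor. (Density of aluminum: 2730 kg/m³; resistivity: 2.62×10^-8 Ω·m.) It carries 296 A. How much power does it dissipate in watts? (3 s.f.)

856 W

A = m/(density·L) = 374/(2730×226) = 6.0618e-04 m²
R = ρL/A = (2.62×10^-8)(226)/(6.0618e-04) = 0.009768 Ω
P = I²R = (296)² × 0.009768 = 856 W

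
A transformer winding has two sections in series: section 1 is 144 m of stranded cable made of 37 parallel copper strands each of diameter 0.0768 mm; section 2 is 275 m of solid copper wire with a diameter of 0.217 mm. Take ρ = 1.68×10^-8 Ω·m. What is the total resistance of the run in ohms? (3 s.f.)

139 Ω

Section 1: A_strand = π(3.8400e-05)² = 4.632e-09 m²; R₁ = ρL/(N·A_s) = (1.68×10^-8)(144)/(37×4.632e-09) = 14.11 Ω
Section 2: A = π(d/2)² = π(1.0850e-04 m)² = 3.698e-08 m²
R₂ = (1.68×10^-8)(275)/(3.698e-08) = 124.9 Ω
R = R₁ + R₂ = 139 Ω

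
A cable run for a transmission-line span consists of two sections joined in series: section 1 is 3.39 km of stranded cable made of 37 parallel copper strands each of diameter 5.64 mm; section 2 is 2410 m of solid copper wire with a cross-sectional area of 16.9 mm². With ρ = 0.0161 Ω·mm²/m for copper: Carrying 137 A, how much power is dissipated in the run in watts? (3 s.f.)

ρ = 0.0161 Ω·mm²/m = 1.61×10^-8 Ω·m
Section 1: A_strand = π(2.8200e-03)² = 2.498e-05 m²; R₁ = ρL/(N·A_s) = (1.61×10^-8)(3390)/(37×2.498e-05) = 0.05904 Ω
Section 2: A = 16.9 mm² = 1.690e-05 m²
R₂ = (1.61×10^-8)(2410)/(1.690e-05) = 2.296 Ω
R = R₁ + R₂ = 2.355 Ω
P = I²R = (137)² × 2.355 = 44200 W

44200 W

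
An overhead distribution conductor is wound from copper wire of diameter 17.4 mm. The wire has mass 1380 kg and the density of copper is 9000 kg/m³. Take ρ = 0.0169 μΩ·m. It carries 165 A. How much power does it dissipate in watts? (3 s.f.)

1250 W

ρ = 0.0169 μΩ·m = 1.69×10^-8 Ω·m
A = π(d/2)² = π(8.7000e-03 m)² = 2.3779e-04 m²
L = m/(density·A) = 1380/(9000×2.3779e-04) = 644.8 m
R = ρL/A = (1.69×10^-8)(644.8)/(2.3779e-04) = 0.04583 Ω
P = I²R = (165)² × 0.04583 = 1250 W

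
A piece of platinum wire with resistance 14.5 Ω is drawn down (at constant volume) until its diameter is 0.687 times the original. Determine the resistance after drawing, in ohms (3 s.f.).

Volume constant ⇒ L' = L/r² with r = 0.687. R' = ρL'/A' = ρ(L/r²)/(πr²d₀²/4) = R/r⁴.
R' = 4.489 × 14.5 = 65.1 Ω

65.1 Ω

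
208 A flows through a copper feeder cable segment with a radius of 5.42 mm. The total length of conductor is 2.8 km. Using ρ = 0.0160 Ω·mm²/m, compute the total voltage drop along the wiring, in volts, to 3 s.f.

ρ = 0.0160 Ω·mm²/m = 1.60×10^-8 Ω·m
A = πr² = π(5.4200e-03 m)² = 9.229e-05 m²
R = ρL/A = (1.60×10^-8)(2800)/(9.229e-05) = 0.4854 Ω
V = IR = 208 × 0.4854 = 101 V

101 V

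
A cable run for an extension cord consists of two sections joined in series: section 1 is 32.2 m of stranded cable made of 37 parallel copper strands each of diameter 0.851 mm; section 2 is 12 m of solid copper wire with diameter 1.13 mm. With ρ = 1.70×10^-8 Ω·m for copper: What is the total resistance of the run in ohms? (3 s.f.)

Section 1: A_strand = π(4.2550e-04)² = 5.688e-07 m²; R₁ = ρL/(N·A_s) = (1.70×10^-8)(32.2)/(37×5.688e-07) = 0.02601 Ω
Section 2: A = π(d/2)² = π(5.6500e-04 m)² = 1.003e-06 m²
R₂ = (1.70×10^-8)(12)/(1.003e-06) = 0.2034 Ω
R = R₁ + R₂ = 0.229 Ω

0.229 Ω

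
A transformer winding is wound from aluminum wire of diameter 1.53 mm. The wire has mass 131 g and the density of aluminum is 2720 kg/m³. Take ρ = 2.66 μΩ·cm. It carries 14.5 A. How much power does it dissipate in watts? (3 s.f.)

79.7 W

ρ = 2.66 μΩ·cm = 2.66×10^-8 Ω·m
A = π(d/2)² = π(7.6500e-04 m)² = 1.8385e-06 m²
L = m/(density·A) = 0.131/(2720×1.8385e-06) = 26.2 m
R = ρL/A = (2.66×10^-8)(26.2)/(1.8385e-06) = 0.379 Ω
P = I²R = (14.5)² × 0.379 = 79.7 W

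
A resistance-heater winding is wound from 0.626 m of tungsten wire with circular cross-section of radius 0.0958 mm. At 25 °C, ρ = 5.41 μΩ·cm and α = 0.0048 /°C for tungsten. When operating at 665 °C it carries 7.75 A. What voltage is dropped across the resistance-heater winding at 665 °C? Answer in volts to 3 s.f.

37.1 V

ρ = 5.41 μΩ·cm = 5.41×10^-8 Ω·m
A = πr² = π(9.5800e-05 m)² = 2.883e-08 m²
R₍25₎ = ρL/A = (5.41×10^-8)(0.626)/(2.883e-08) = 1.175 Ω
R₍665₎ = R₍25₎(1 + αΔT) = 1.175 × (1 + 0.0048×640) = 4.783 Ω
V = IR = 7.75 × 4.783 = 37.1 V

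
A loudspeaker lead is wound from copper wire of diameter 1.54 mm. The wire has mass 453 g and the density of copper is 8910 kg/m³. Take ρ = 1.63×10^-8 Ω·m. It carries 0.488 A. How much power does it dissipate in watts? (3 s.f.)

0.0569 W

A = π(d/2)² = π(7.7000e-04 m)² = 1.8627e-06 m²
L = m/(density·A) = 0.453/(8910×1.8627e-06) = 27.3 m
R = ρL/A = (1.63×10^-8)(27.3)/(1.8627e-06) = 0.2389 Ω
P = I²R = (0.488)² × 0.2389 = 0.0569 W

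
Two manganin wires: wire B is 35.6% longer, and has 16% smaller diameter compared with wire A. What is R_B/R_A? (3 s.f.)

1.92

R ∝ L/d², so R_B/R_A = (1 + 35.6/100) × (1 − 16/100)⁻²
= 1.356 × 1.417 = 1.92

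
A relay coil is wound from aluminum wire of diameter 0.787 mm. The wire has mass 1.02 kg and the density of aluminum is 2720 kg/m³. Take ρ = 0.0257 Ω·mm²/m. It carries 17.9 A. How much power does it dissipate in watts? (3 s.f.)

13000 W

ρ = 0.0257 Ω·mm²/m = 2.57×10^-8 Ω·m
A = π(d/2)² = π(3.9350e-04 m)² = 4.8645e-07 m²
L = m/(density·A) = 1.02/(2720×4.8645e-07) = 770.9 m
R = ρL/A = (2.57×10^-8)(770.9)/(4.8645e-07) = 40.73 Ω
P = I²R = (17.9)² × 40.73 = 13000 W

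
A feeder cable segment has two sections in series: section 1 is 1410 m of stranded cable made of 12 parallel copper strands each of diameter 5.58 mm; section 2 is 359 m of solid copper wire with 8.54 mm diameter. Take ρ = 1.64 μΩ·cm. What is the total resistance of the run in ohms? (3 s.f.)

0.182 Ω

ρ = 1.64 μΩ·cm = 1.64×10^-8 Ω·m
Section 1: A_strand = π(2.7900e-03)² = 2.445e-05 m²; R₁ = ρL/(N·A_s) = (1.64×10^-8)(1410)/(12×2.445e-05) = 0.0788 Ω
Section 2: A = π(d/2)² = π(4.2700e-03 m)² = 5.728e-05 m²
R₂ = (1.64×10^-8)(359)/(5.728e-05) = 0.1028 Ω
R = R₁ + R₂ = 0.182 Ω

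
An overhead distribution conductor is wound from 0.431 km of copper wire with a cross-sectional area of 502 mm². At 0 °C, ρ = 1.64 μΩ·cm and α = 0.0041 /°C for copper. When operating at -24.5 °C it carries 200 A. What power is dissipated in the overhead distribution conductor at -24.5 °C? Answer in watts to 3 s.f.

507 W

ρ = 1.64 μΩ·cm = 1.64×10^-8 Ω·m
A = 502 mm² = 5.020e-04 m²
R₍0₎ = ρL/A = (1.64×10^-8)(431)/(5.020e-04) = 0.01408 Ω
R₍-24.5₎ = R₍0₎(1 + αΔT) = 0.01408 × (1 + 0.0041×-24.5) = 0.01267 Ω
P = I²R = (200)² × 0.01267 = 507 W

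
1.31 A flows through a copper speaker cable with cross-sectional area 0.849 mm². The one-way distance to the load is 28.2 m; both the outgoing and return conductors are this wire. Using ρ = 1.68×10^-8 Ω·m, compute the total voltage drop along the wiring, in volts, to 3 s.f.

A = 0.849 mm² = 8.490e-07 m²
Total conductor length (both ways) L = 2 × 28.2 = 56.4 m
R = ρL/A = (1.68×10^-8)(56.4)/(8.490e-07) = 1.116 Ω
V = IR = 1.31 × 1.116 = 1.46 V

1.46 V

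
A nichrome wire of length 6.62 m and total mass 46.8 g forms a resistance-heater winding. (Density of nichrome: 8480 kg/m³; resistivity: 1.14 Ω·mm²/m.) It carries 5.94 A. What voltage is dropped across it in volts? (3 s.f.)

ρ = 1.14 Ω·mm²/m = 1.14×10^-6 Ω·m
A = m/(density·L) = 0.0468/(8480×6.62) = 8.3367e-07 m²
R = ρL/A = (1.14×10^-6)(6.62)/(8.3367e-07) = 9.053 Ω
V = IR = 5.94 × 9.053 = 53.8 V

53.8 V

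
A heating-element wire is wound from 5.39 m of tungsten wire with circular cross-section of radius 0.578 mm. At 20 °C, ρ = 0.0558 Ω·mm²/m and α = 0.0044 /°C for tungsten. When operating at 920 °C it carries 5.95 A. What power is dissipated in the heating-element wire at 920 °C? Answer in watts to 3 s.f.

50.3 W

ρ = 0.0558 Ω·mm²/m = 5.58×10^-8 Ω·m
A = πr² = π(5.7800e-04 m)² = 1.050e-06 m²
R₍20₎ = ρL/A = (5.58×10^-8)(5.39)/(1.050e-06) = 0.2866 Ω
R₍920₎ = R₍20₎(1 + αΔT) = 0.2866 × (1 + 0.0044×900) = 1.421 Ω
P = I²R = (5.95)² × 1.421 = 50.3 W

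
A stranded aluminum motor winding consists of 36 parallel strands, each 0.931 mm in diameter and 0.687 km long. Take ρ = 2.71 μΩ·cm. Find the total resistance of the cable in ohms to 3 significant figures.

0.760 Ω

ρ = 2.71 μΩ·cm = 2.71×10^-8 Ω·m
A_strand = π(4.6550e-04 m)² = 6.808e-07 m²
R_strand = ρL/A = (2.71×10^-8)(687)/(6.808e-07) = 27.35 Ω
R_total = R_strand/N = 27.35/36 = 0.760 Ω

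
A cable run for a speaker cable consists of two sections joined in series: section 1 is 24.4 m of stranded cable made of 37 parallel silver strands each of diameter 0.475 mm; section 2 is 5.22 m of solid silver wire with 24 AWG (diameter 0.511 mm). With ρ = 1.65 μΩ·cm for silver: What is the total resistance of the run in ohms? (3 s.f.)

0.481 Ω

ρ = 1.65 μΩ·cm = 1.65×10^-8 Ω·m
Section 1: A_strand = π(2.3750e-04)² = 1.772e-07 m²; R₁ = ρL/(N·A_s) = (1.65×10^-8)(24.4)/(37×1.772e-07) = 0.0614 Ω
Section 2: A = π(0.511/2 mm)² = π(2.5550e-04 m)² = 2.051e-07 m²
R₂ = (1.65×10^-8)(5.22)/(2.051e-07) = 0.42 Ω
R = R₁ + R₂ = 0.481 Ω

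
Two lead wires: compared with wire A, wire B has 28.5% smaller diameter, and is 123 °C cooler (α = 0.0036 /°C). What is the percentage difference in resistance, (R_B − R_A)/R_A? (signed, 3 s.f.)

R ∝ ρL/d² with ρ ∝ (1+αΔT), so R_B/R_A = (1 − 28.5/100)⁻² × (1 − 0.0036×123)
= 1.956 × 0.5572 = 1.09
(R_B − R_A)/R_A = 1.09 − 1 = 8.99%

8.99%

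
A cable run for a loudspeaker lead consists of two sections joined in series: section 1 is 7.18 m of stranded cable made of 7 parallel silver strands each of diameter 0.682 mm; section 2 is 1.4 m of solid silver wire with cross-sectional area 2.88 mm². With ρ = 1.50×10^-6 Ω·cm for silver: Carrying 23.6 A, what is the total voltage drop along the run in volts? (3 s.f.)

1.17 V

ρ = 1.50×10^-6 Ω·cm = 1.50×10^-8 Ω·m
Section 1: A_strand = π(3.4100e-04)² = 3.653e-07 m²; R₁ = ρL/(N·A_s) = (1.50×10^-8)(7.18)/(7×3.653e-07) = 0.04212 Ω
Section 2: A = 2.88 mm² = 2.880e-06 m²
R₂ = (1.50×10^-8)(1.4)/(2.880e-06) = 0.007292 Ω
R = R₁ + R₂ = 0.04941 Ω
V = IR = 23.6 × 0.04941 = 1.17 V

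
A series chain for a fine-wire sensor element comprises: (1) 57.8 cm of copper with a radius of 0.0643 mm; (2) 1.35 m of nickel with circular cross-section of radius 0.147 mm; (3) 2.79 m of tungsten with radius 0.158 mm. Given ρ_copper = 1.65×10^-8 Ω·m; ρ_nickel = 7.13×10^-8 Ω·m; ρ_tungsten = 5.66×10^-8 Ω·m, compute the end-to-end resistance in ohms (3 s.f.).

4.17 Ω

Seg 1: A = πr² = π(6.4300e-05 m)² = 1.299e-08 m²
R_1 = (1.65×10^-8)(0.578)/(1.299e-08) = 0.7342 Ω
Seg 2: A = πr² = π(1.4700e-04 m)² = 6.789e-08 m²
R_2 = (7.13×10^-8)(1.35)/(6.789e-08) = 1.418 Ω
Seg 3: A = πr² = π(1.5800e-04 m)² = 7.843e-08 m²
R_3 = (5.66×10^-8)(2.79)/(7.843e-08) = 2.014 Ω
R_total = R_1 + R_2 + R_3 = 4.17 Ω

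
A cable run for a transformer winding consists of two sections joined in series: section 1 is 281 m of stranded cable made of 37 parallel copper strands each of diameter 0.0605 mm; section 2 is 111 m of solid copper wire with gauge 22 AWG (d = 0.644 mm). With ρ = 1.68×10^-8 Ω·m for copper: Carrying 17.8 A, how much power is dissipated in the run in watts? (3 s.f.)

Section 1: A_strand = π(3.0250e-05)² = 2.875e-09 m²; R₁ = ρL/(N·A_s) = (1.68×10^-8)(281)/(37×2.875e-09) = 44.38 Ω
Section 2: A = π(0.644/2 mm)² = π(3.2200e-04 m)² = 3.257e-07 m²
R₂ = (1.68×10^-8)(111)/(3.257e-07) = 5.725 Ω
R = R₁ + R₂ = 50.11 Ω
P = I²R = (17.8)² × 50.11 = 15900 W

15900 W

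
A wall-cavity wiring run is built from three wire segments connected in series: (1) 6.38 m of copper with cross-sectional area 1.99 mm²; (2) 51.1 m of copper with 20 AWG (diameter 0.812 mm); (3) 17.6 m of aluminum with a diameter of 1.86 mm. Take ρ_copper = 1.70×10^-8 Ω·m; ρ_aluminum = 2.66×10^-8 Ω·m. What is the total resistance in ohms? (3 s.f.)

1.90 Ω

Seg 1: A = 1.99 mm² = 1.990e-06 m²
R_1 = (1.70×10^-8)(6.38)/(1.990e-06) = 0.0545 Ω
Seg 2: A = π(0.812/2 mm)² = π(4.0600e-04 m)² = 5.178e-07 m²
R_2 = (1.70×10^-8)(51.1)/(5.178e-07) = 1.678 Ω
Seg 3: A = π(d/2)² = π(9.3000e-04 m)² = 2.717e-06 m²
R_3 = (2.66×10^-8)(17.6)/(2.717e-06) = 0.1723 Ω
R_total = R_1 + R_2 + R_3 = 1.90 Ω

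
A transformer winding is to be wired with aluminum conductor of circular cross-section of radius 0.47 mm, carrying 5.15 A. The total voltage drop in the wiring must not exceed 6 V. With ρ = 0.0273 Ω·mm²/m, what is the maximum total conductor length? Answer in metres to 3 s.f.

ρ = 0.0273 Ω·mm²/m = 2.73×10^-8 Ω·m
A = πr² = π(4.7000e-04 m)² = 6.940e-07 m²
L_max = V_max·A/(1·ρI) = (6)(6.940e-07)/(2.73×10^-8×5.15) = 29.6 m

29.6 m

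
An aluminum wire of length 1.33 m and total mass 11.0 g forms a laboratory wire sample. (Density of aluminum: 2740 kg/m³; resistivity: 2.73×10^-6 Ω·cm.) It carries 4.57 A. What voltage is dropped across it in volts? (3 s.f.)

ρ = 2.73×10^-6 Ω·cm = 2.73×10^-8 Ω·m
A = m/(density·L) = 0.011/(2740×1.33) = 3.0185e-06 m²
R = ρL/A = (2.73×10^-8)(1.33)/(3.0185e-06) = 0.01203 Ω
V = IR = 4.57 × 0.01203 = 0.0550 V

0.0550 V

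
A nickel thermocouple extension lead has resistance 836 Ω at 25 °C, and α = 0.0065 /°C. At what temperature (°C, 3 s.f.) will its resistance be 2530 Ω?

R = R₀(1 + α(T − T₀)) ⇒ T = T₀ + (R/R₀ − 1)/α
T = 25 + (2530/836 − 1)/0.0065 = 25 + (2.026)/0.0065 = 337 °C

337 °C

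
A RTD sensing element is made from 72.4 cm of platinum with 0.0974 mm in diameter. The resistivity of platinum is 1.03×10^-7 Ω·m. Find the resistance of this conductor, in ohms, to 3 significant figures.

10.0 Ω

A = π(d/2)² = π(4.8700e-05 m)² = 7.451e-09 m²
R = ρL/A = (1.03×10^-7)(0.724 m)/(7.451e-09 m²) = 10.0 Ω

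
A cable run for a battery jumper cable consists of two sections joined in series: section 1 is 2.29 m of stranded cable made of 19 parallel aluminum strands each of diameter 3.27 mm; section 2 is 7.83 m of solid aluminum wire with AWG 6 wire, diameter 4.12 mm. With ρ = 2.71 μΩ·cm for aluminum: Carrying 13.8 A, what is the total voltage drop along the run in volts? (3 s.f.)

ρ = 2.71 μΩ·cm = 2.71×10^-8 Ω·m
Section 1: A_strand = π(1.6350e-03)² = 8.398e-06 m²; R₁ = ρL/(N·A_s) = (2.71×10^-8)(2.29)/(19×8.398e-06) = 3.889×10^-4 Ω
Section 2: A = π(4.12/2 mm)² = π(2.0600e-03 m)² = 1.333e-05 m²
R₂ = (2.71×10^-8)(7.83)/(1.333e-05) = 0.01592 Ω
R = R₁ + R₂ = 0.01631 Ω
V = IR = 13.8 × 0.01631 = 0.225 V

0.225 V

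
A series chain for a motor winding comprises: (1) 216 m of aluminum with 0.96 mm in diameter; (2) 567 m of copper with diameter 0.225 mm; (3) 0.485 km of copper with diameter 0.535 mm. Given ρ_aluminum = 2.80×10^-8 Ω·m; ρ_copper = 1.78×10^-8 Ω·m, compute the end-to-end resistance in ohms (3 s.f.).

Seg 1: A = π(d/2)² = π(4.8000e-04 m)² = 7.238e-07 m²
R_1 = (2.80×10^-8)(216)/(7.238e-07) = 8.356 Ω
Seg 2: A = π(d/2)² = π(1.1250e-04 m)² = 3.976e-08 m²
R_2 = (1.78×10^-8)(567)/(3.976e-08) = 253.8 Ω
Seg 3: A = π(d/2)² = π(2.6750e-04 m)² = 2.248e-07 m²
R_3 = (1.78×10^-8)(485)/(2.248e-07) = 38.4 Ω
R_total = R_1 + R_2 + R_3 = 301 Ω

301 Ω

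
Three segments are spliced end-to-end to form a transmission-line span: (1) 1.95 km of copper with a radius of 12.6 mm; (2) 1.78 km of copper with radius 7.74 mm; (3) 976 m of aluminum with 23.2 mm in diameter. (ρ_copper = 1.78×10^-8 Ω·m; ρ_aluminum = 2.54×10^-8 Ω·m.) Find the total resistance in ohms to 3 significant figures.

Seg 1: A = πr² = π(1.2600e-02 m)² = 4.988e-04 m²
R_1 = (1.78×10^-8)(1950)/(4.988e-04) = 0.06959 Ω
Seg 2: A = πr² = π(7.7400e-03 m)² = 1.882e-04 m²
R_2 = (1.78×10^-8)(1780)/(1.882e-04) = 0.1683 Ω
Seg 3: A = π(d/2)² = π(1.1600e-02 m)² = 4.227e-04 m²
R_3 = (2.54×10^-8)(976)/(4.227e-04) = 0.05864 Ω
R_total = R_1 + R_2 + R_3 = 0.297 Ω

0.297 Ω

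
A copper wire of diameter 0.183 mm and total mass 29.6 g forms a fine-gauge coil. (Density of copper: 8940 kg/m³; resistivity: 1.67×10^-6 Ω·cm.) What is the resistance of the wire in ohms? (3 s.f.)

ρ = 1.67×10^-6 Ω·cm = 1.67×10^-8 Ω·m
A = π(d/2)² = π(9.1500e-05 m)² = 2.6302e-08 m²
L = m/(density·A) = 0.0296/(8940×2.6302e-08) = 125.9 m
R = ρL/A = (1.67×10^-8)(125.9)/(2.6302e-08) = 79.9 Ω

79.9 Ω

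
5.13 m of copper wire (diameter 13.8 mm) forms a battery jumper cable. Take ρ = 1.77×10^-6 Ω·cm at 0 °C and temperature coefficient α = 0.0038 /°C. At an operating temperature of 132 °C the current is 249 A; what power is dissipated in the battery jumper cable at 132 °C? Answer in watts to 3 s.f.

ρ = 1.77×10^-6 Ω·cm = 1.77×10^-8 Ω·m
A = π(d/2)² = π(6.9000e-03 m)² = 1.496e-04 m²
R₍0₎ = ρL/A = (1.77×10^-8)(5.13)/(1.496e-04) = 6.071×10^-4 Ω
R₍132₎ = R₍0₎(1 + αΔT) = 6.071×10^-4 × (1 + 0.0038×132) = 9.116×10^-4 Ω
P = I²R = (249)² × 9.116×10^-4 = 56.5 W

56.5 W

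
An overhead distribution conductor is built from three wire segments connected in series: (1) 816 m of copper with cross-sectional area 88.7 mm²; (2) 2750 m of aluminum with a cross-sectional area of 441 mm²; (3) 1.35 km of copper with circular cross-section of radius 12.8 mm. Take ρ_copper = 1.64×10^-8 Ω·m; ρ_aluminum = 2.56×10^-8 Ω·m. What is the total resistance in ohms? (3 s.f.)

Seg 1: A = 88.7 mm² = 8.870e-05 m²
R_1 = (1.64×10^-8)(816)/(8.870e-05) = 0.1509 Ω
Seg 2: A = 441 mm² = 4.410e-04 m²
R_2 = (2.56×10^-8)(2750)/(4.410e-04) = 0.1596 Ω
Seg 3: A = πr² = π(1.2800e-02 m)² = 5.147e-04 m²
R_3 = (1.64×10^-8)(1350)/(5.147e-04) = 0.04301 Ω
R_total = R_1 + R_2 + R_3 = 0.354 Ω

0.354 Ω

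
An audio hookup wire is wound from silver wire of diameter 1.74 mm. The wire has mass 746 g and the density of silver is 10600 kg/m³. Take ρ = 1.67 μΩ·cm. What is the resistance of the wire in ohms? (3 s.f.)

0.208 Ω

ρ = 1.67 μΩ·cm = 1.67×10^-8 Ω·m
A = π(d/2)² = π(8.7000e-04 m)² = 2.3779e-06 m²
L = m/(density·A) = 0.746/(10600×2.3779e-06) = 29.6 m
R = ρL/A = (1.67×10^-8)(29.6)/(2.3779e-06) = 0.208 Ω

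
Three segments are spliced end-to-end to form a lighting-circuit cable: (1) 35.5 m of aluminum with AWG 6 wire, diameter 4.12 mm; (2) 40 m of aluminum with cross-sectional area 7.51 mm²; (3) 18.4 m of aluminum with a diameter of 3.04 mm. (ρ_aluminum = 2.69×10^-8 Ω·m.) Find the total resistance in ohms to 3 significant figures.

Seg 1: A = π(4.12/2 mm)² = π(2.0600e-03 m)² = 1.333e-05 m²
R_1 = (2.69×10^-8)(35.5)/(1.333e-05) = 0.07163 Ω
Seg 2: A = 7.51 mm² = 7.510e-06 m²
R_2 = (2.69×10^-8)(40)/(7.510e-06) = 0.1433 Ω
Seg 3: A = π(d/2)² = π(1.5200e-03 m)² = 7.258e-06 m²
R_3 = (2.69×10^-8)(18.4)/(7.258e-06) = 0.06819 Ω
R_total = R_1 + R_2 + R_3 = 0.283 Ω

0.283 Ω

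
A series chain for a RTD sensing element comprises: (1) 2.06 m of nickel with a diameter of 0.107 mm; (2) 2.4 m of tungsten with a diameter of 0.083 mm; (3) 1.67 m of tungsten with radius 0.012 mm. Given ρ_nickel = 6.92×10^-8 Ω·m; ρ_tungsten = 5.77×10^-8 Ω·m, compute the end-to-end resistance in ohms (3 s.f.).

254 Ω

Seg 1: A = π(d/2)² = π(5.3500e-05 m)² = 8.992e-09 m²
R_1 = (6.92×10^-8)(2.06)/(8.992e-09) = 15.85 Ω
Seg 2: A = π(d/2)² = π(4.1500e-05 m)² = 5.411e-09 m²
R_2 = (5.77×10^-8)(2.4)/(5.411e-09) = 25.59 Ω
Seg 3: A = πr² = π(1.2000e-05 m)² = 4.524e-10 m²
R_3 = (5.77×10^-8)(1.67)/(4.524e-10) = 213 Ω
R_total = R_1 + R_2 + R_3 = 254 Ω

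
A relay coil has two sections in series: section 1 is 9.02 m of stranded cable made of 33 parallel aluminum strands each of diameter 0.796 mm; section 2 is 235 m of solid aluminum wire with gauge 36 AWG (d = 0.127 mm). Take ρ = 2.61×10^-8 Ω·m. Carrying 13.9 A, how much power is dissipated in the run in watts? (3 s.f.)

93600 W

Section 1: A_strand = π(3.9800e-04)² = 4.976e-07 m²; R₁ = ρL/(N·A_s) = (2.61×10^-8)(9.02)/(33×4.976e-07) = 0.01434 Ω
Section 2: A = π(0.127/2 mm)² = π(6.3500e-05 m)² = 1.267e-08 m²
R₂ = (2.61×10^-8)(235)/(1.267e-08) = 484.2 Ω
R = R₁ + R₂ = 484.2 Ω
P = I²R = (13.9)² × 484.2 = 93600 W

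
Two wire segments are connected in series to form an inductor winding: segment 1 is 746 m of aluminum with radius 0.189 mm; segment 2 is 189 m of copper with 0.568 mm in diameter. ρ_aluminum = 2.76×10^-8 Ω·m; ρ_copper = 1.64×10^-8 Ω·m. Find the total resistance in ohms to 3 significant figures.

196 Ω

Segment 1: A = πr² = π(1.8900e-04 m)² = 1.122e-07 m²
R₁ = ρL/A = (2.76×10^-8)(746)/(1.122e-07) = 183.5 Ω
Segment 2: A = π(d/2)² = π(2.8400e-04 m)² = 2.534e-07 m²
R₂ = (1.64×10^-8)(189)/(2.534e-07) = 12.23 Ω
R = R₁ + R₂ = 196 Ω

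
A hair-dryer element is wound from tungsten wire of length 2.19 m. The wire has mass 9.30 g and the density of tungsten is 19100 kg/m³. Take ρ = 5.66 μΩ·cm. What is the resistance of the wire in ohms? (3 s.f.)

ρ = 5.66 μΩ·cm = 5.66×10^-8 Ω·m
A = m/(density·L) = 0.0093/(19100×2.19) = 2.2233e-07 m²
R = ρL/A = (5.66×10^-8)(2.19)/(2.2233e-07) = 0.558 Ω

0.558 Ω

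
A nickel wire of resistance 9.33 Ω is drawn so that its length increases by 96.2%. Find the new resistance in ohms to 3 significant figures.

k = 1 + 96.2/100 = 1.962; volume constant ⇒ A' = A/k, so R' = k²R.
R' = 3.849 × 9.33 = 35.9 Ω

35.9 Ω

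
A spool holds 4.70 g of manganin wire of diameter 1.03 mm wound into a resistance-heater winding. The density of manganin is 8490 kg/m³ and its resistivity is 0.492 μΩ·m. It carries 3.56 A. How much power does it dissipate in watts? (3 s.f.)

ρ = 0.492 μΩ·m = 4.92×10^-7 Ω·m
A = π(d/2)² = π(5.1500e-04 m)² = 8.3323e-07 m²
L = m/(density·A) = 0.0047/(8490×8.3323e-07) = 0.6644 m
R = ρL/A = (4.92×10^-7)(0.6644)/(8.3323e-07) = 0.3923 Ω
P = I²R = (3.56)² × 0.3923 = 4.97 W

4.97 W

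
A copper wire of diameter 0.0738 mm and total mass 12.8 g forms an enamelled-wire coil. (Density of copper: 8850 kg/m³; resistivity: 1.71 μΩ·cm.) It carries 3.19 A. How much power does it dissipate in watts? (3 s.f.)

13800 W

ρ = 1.71 μΩ·cm = 1.71×10^-8 Ω·m
A = π(d/2)² = π(3.6900e-05 m)² = 4.2776e-09 m²
L = m/(density·A) = 0.0128/(8850×4.2776e-09) = 338.1 m
R = ρL/A = (1.71×10^-8)(338.1)/(4.2776e-09) = 1352 Ω
P = I²R = (3.19)² × 1352 = 13800 W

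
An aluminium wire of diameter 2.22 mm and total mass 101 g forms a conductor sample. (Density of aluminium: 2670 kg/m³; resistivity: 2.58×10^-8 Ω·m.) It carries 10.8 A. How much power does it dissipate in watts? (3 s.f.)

A = π(d/2)² = π(1.1100e-03 m)² = 3.8708e-06 m²
L = m/(density·A) = 0.101/(2670×3.8708e-06) = 9.773 m
R = ρL/A = (2.58×10^-8)(9.773)/(3.8708e-06) = 0.06514 Ω
P = I²R = (10.8)² × 0.06514 = 7.60 W

7.60 W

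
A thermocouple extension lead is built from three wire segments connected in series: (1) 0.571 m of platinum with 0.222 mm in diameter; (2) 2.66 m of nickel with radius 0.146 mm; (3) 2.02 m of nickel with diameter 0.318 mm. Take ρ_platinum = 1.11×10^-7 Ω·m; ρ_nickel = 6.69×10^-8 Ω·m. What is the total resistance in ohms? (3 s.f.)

6.00 Ω

Seg 1: A = π(d/2)² = π(1.1100e-04 m)² = 3.871e-08 m²
R_1 = (1.11×10^-7)(0.571)/(3.871e-08) = 1.637 Ω
Seg 2: A = πr² = π(1.4600e-04 m)² = 6.697e-08 m²
R_2 = (6.69×10^-8)(2.66)/(6.697e-08) = 2.657 Ω
Seg 3: A = π(d/2)² = π(1.5900e-04 m)² = 7.942e-08 m²
R_3 = (6.69×10^-8)(2.02)/(7.942e-08) = 1.702 Ω
R_total = R_1 + R_2 + R_3 = 6.00 Ω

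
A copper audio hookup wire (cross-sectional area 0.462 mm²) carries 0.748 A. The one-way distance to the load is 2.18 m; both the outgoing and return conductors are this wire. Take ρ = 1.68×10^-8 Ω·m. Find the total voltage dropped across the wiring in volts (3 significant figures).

0.119 V

A = 0.462 mm² = 4.620e-07 m²
Total conductor length (both ways) L = 2 × 2.18 = 4.36 m
R = ρL/A = (1.68×10^-8)(4.36)/(4.620e-07) = 0.1585 Ω
V = IR = 0.748 × 0.1585 = 0.119 V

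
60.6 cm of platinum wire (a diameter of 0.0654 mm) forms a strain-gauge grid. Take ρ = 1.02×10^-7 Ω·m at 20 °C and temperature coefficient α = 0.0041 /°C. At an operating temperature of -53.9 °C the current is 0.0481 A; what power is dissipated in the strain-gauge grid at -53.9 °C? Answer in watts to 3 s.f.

0.0297 W

A = π(d/2)² = π(3.2700e-05 m)² = 3.359e-09 m²
R₍20₎ = ρL/A = (1.02×10^-7)(0.606)/(3.359e-09) = 18.4 Ω
R₍-53.9₎ = R₍20₎(1 + αΔT) = 18.4 × (1 + 0.0041×-73.9) = 12.83 Ω
P = I²R = (0.0481)² × 12.83 = 0.0297 W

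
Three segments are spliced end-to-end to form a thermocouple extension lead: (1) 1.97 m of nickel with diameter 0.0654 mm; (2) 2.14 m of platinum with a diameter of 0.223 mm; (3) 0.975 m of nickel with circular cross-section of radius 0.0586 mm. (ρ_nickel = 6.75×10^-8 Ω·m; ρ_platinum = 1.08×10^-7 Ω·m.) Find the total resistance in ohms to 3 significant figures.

Seg 1: A = π(d/2)² = π(3.2700e-05 m)² = 3.359e-09 m²
R_1 = (6.75×10^-8)(1.97)/(3.359e-09) = 39.58 Ω
Seg 2: A = π(d/2)² = π(1.1150e-04 m)² = 3.906e-08 m²
R_2 = (1.08×10^-7)(2.14)/(3.906e-08) = 5.917 Ω
Seg 3: A = πr² = π(5.8600e-05 m)² = 1.079e-08 m²
R_3 = (6.75×10^-8)(0.975)/(1.079e-08) = 6.1 Ω
R_total = R_1 + R_2 + R_3 = 51.6 Ω

51.6 Ω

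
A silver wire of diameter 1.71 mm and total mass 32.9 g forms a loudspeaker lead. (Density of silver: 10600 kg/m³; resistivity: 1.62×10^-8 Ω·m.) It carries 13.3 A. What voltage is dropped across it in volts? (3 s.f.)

0.127 V

A = π(d/2)² = π(8.5500e-04 m)² = 2.2966e-06 m²
L = m/(density·A) = 0.0329/(10600×2.2966e-06) = 1.351 m
R = ρL/A = (1.62×10^-8)(1.351)/(2.2966e-06) = 0.009533 Ω
V = IR = 13.3 × 0.009533 = 0.127 V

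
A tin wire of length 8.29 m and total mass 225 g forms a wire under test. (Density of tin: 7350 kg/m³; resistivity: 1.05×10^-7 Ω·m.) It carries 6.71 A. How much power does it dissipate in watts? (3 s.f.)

10.6 W

A = m/(density·L) = 0.225/(7350×8.29) = 3.6927e-06 m²
R = ρL/A = (1.05×10^-7)(8.29)/(3.6927e-06) = 0.2357 Ω
P = I²R = (6.71)² × 0.2357 = 10.6 W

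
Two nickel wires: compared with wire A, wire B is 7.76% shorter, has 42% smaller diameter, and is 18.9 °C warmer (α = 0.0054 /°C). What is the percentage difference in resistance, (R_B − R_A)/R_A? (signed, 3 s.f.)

R ∝ ρL/d² with ρ ∝ (1+αΔT), so R_B/R_A = (1 − 7.76/100) × (1 − 42/100)⁻² × (1 + 0.0054×18.9)
= 0.9224 × 2.973 × 1.102 = 3.022
(R_B − R_A)/R_A = 3.022 − 1 = 202%

202%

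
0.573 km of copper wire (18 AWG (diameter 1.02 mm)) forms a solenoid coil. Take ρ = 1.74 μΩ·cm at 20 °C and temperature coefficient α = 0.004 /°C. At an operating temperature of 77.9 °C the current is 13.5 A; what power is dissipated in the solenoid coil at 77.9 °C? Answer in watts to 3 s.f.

ρ = 1.74 μΩ·cm = 1.74×10^-8 Ω·m
A = π(1.02/2 mm)² = π(5.1000e-04 m)² = 8.171e-07 m²
R₍20₎ = ρL/A = (1.74×10^-8)(573)/(8.171e-07) = 12.2 Ω
R₍77.9₎ = R₍20₎(1 + αΔT) = 12.2 × (1 + 0.004×57.9) = 15.03 Ω
P = I²R = (13.5)² × 15.03 = 2740 W

2740 W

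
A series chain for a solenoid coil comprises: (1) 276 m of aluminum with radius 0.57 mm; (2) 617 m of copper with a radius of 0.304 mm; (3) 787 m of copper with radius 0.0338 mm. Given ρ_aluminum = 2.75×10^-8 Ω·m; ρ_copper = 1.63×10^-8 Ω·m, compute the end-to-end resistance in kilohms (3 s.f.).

Seg 1: A = πr² = π(5.7000e-04 m)² = 1.021e-06 m²
R_1 = (2.75×10^-8)(276)/(1.021e-06) = 7.436 Ω
Seg 2: A = πr² = π(3.0400e-04 m)² = 2.903e-07 m²
R_2 = (1.63×10^-8)(617)/(2.903e-07) = 34.64 Ω
Seg 3: A = πr² = π(3.3800e-05 m)² = 3.589e-09 m²
R_3 = (1.63×10^-8)(787)/(3.589e-09) = 3574 Ω
R_total = R_1 + R_2 + R_3 = 3.62 kΩ

3.62 kΩ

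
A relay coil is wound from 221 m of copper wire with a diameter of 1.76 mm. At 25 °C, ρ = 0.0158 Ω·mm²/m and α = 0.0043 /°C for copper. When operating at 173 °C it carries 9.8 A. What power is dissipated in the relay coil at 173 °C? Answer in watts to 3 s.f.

ρ = 0.0158 Ω·mm²/m = 1.58×10^-8 Ω·m
A = π(d/2)² = π(8.8000e-04 m)² = 2.433e-06 m²
R₍25₎ = ρL/A = (1.58×10^-8)(221)/(2.433e-06) = 1.435 Ω
R₍173₎ = R₍25₎(1 + αΔT) = 1.435 × (1 + 0.0043×148) = 2.349 Ω
P = I²R = (9.8)² × 2.349 = 226 W

226 W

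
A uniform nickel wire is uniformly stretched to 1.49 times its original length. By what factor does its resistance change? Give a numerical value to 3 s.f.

2.22

Volume constant ⇒ A' = A/k with k = 1.49. R' = ρ(kL)/(A/k) = k²R.
Factor = 2.22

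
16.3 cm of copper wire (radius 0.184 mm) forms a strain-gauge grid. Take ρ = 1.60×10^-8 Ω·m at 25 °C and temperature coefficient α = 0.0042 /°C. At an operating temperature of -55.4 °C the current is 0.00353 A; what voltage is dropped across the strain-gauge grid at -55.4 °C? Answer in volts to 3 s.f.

A = πr² = π(1.8400e-04 m)² = 1.064e-07 m²
R₍25₎ = ρL/A = (1.60×10^-8)(0.163)/(1.064e-07) = 0.02452 Ω
R₍-55.4₎ = R₍25₎(1 + αΔT) = 0.02452 × (1 + 0.0042×-80.4) = 0.01624 Ω
V = IR = 0.00353 × 0.01624 = 5.73×10^-5 V

5.73×10^-5 V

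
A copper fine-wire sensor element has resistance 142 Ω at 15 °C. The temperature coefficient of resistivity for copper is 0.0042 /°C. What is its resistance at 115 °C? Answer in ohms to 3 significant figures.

ΔT = 115 − 15 = 100 °C
R = R₀(1 + αΔT) = 142 × (1 + 0.0042×100) = 142 × 1.42 = 202 Ω

202 Ω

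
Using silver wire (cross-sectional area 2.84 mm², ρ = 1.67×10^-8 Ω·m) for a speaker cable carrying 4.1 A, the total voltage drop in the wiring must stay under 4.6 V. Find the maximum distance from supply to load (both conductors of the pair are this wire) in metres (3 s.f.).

95.4 m

A = 2.84 mm² = 2.840e-06 m²
L_max = V_max·A/(2·ρI) = (4.6)(2.840e-06)/(2×1.67×10^-8×4.1) = 95.4 m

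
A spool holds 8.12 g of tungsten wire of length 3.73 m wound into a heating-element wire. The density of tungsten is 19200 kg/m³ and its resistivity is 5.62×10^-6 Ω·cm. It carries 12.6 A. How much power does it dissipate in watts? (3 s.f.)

ρ = 5.62×10^-6 Ω·cm = 5.62×10^-8 Ω·m
A = m/(density·L) = 0.00812/(19200×3.73) = 1.1338e-07 m²
R = ρL/A = (5.62×10^-8)(3.73)/(1.1338e-07) = 1.849 Ω
P = I²R = (12.6)² × 1.849 = 294 W

294 W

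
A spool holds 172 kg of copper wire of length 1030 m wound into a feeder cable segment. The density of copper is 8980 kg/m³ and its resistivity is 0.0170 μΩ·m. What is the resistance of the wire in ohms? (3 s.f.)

0.942 Ω

ρ = 0.0170 μΩ·m = 1.70×10^-8 Ω·m
A = m/(density·L) = 172/(8980×1030) = 1.8596e-05 m²
R = ρL/A = (1.70×10^-8)(1030)/(1.8596e-05) = 0.942 Ω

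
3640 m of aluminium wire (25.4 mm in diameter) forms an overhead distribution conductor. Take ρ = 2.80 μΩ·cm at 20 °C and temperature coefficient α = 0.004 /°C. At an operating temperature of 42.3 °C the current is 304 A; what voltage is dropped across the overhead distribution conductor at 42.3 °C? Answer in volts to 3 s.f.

ρ = 2.80 μΩ·cm = 2.80×10^-8 Ω·m
A = π(d/2)² = π(1.2700e-02 m)² = 5.067e-04 m²
R₍20₎ = ρL/A = (2.80×10^-8)(3640)/(5.067e-04) = 0.2011 Ω
R₍42.3₎ = R₍20₎(1 + αΔT) = 0.2011 × (1 + 0.004×22.3) = 0.2191 Ω
V = IR = 304 × 0.2191 = 66.6 V

66.6 V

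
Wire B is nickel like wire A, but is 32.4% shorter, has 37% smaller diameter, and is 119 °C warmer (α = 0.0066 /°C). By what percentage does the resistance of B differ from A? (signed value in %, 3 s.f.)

204%

R ∝ ρL/d² with ρ ∝ (1+αΔT), so R_B/R_A = (1 − 32.4/100) × (1 − 37/100)⁻² × (1 + 0.0066×119)
= 0.676 × 2.519 × 1.785 = 3.041
(R_B − R_A)/R_A = 3.041 − 1 = 204%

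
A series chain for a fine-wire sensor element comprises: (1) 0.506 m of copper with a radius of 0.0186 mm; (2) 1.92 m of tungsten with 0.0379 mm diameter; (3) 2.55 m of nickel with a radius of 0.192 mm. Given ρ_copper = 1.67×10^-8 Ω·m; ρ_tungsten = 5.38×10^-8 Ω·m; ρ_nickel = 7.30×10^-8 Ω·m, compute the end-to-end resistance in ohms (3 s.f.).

Seg 1: A = πr² = π(1.8600e-05 m)² = 1.087e-09 m²
R_1 = (1.67×10^-8)(0.506)/(1.087e-09) = 7.775 Ω
Seg 2: A = π(d/2)² = π(1.8950e-05 m)² = 1.128e-09 m²
R_2 = (5.38×10^-8)(1.92)/(1.128e-09) = 91.56 Ω
Seg 3: A = πr² = π(1.9200e-04 m)² = 1.158e-07 m²
R_3 = (7.30×10^-8)(2.55)/(1.158e-07) = 1.607 Ω
R_total = R_1 + R_2 + R_3 = 101 Ω

101 Ω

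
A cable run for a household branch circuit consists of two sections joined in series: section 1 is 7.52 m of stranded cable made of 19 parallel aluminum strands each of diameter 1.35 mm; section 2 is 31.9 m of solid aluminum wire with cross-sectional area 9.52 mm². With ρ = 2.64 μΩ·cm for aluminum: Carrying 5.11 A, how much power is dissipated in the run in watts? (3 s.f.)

2.50 W

ρ = 2.64 μΩ·cm = 2.64×10^-8 Ω·m
Section 1: A_strand = π(6.7500e-04)² = 1.431e-06 m²; R₁ = ρL/(N·A_s) = (2.64×10^-8)(7.52)/(19×1.431e-06) = 0.0073 Ω
Section 2: A = 9.52 mm² = 9.520e-06 m²
R₂ = (2.64×10^-8)(31.9)/(9.520e-06) = 0.08846 Ω
R = R₁ + R₂ = 0.09576 Ω
P = I²R = (5.11)² × 0.09576 = 2.50 W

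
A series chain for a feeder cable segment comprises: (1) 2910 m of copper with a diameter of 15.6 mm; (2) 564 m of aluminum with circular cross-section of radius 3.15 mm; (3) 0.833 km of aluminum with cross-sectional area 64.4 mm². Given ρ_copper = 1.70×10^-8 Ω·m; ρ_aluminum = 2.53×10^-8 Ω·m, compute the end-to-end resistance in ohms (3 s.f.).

Seg 1: A = π(d/2)² = π(7.8000e-03 m)² = 1.911e-04 m²
R_1 = (1.70×10^-8)(2910)/(1.911e-04) = 0.2588 Ω
Seg 2: A = πr² = π(3.1500e-03 m)² = 3.117e-05 m²
R_2 = (2.53×10^-8)(564)/(3.117e-05) = 0.4578 Ω
Seg 3: A = 64.4 mm² = 6.440e-05 m²
R_3 = (2.53×10^-8)(833)/(6.440e-05) = 0.3272 Ω
R_total = R_1 + R_2 + R_3 = 1.04 Ω

1.04 Ω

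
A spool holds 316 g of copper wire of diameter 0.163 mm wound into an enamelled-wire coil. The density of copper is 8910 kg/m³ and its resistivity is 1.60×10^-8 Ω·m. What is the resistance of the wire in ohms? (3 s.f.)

1300 Ω

A = π(d/2)² = π(8.1500e-05 m)² = 2.0867e-08 m²
L = m/(density·A) = 0.316/(8910×2.0867e-08) = 1700 m
R = ρL/A = (1.60×10^-8)(1700)/(2.0867e-08) = 1300 Ω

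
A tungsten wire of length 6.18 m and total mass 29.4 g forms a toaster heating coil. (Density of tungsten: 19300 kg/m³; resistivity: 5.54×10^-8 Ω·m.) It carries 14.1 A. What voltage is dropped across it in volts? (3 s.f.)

19.6 V

A = m/(density·L) = 0.0294/(19300×6.18) = 2.4649e-07 m²
R = ρL/A = (5.54×10^-8)(6.18)/(2.4649e-07) = 1.389 Ω
V = IR = 14.1 × 1.389 = 19.6 V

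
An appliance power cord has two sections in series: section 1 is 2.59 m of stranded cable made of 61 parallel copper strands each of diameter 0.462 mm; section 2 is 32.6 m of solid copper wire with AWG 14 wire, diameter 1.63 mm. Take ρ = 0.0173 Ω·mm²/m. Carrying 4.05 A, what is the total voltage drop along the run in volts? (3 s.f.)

1.11 V

ρ = 0.0173 Ω·mm²/m = 1.73×10^-8 Ω·m
Section 1: A_strand = π(2.3100e-04)² = 1.676e-07 m²; R₁ = ρL/(N·A_s) = (1.73×10^-8)(2.59)/(61×1.676e-07) = 0.004382 Ω
Section 2: A = π(1.63/2 mm)² = π(8.1500e-04 m)² = 2.087e-06 m²
R₂ = (1.73×10^-8)(32.6)/(2.087e-06) = 0.2703 Ω
R = R₁ + R₂ = 0.2747 Ω
V = IR = 4.05 × 0.2747 = 1.11 V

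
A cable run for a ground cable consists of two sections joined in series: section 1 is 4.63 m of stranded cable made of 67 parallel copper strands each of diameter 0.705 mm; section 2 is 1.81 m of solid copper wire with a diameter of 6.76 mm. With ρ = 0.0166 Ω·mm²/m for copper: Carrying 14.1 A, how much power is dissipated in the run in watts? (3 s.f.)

0.751 W

ρ = 0.0166 Ω·mm²/m = 1.66×10^-8 Ω·m
Section 1: A_strand = π(3.5250e-04)² = 3.904e-07 m²; R₁ = ρL/(N·A_s) = (1.66×10^-8)(4.63)/(67×3.904e-07) = 0.002939 Ω
Section 2: A = π(d/2)² = π(3.3800e-03 m)² = 3.589e-05 m²
R₂ = (1.66×10^-8)(1.81)/(3.589e-05) = 8.372×10^-4 Ω
R = R₁ + R₂ = 0.003776 Ω
P = I²R = (14.1)² × 0.003776 = 0.751 W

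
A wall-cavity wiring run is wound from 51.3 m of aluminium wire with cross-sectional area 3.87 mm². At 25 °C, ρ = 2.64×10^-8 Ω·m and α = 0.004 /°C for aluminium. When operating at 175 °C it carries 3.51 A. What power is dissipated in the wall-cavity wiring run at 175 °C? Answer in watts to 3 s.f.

A = 3.87 mm² = 3.870e-06 m²
R₍25₎ = ρL/A = (2.64×10^-8)(51.3)/(3.870e-06) = 0.35 Ω
R₍175₎ = R₍25₎(1 + αΔT) = 0.35 × (1 + 0.004×150) = 0.5599 Ω
P = I²R = (3.51)² × 0.5599 = 6.90 W

6.90 W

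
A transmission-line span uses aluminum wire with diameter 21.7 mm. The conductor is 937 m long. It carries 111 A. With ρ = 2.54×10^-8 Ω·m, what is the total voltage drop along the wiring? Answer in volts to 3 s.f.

7.14 V

A = π(d/2)² = π(1.0850e-02 m)² = 3.698e-04 m²
R = ρL/A = (2.54×10^-8)(937)/(3.698e-04) = 0.06435 Ω
V = IR = 111 × 0.06435 = 7.14 V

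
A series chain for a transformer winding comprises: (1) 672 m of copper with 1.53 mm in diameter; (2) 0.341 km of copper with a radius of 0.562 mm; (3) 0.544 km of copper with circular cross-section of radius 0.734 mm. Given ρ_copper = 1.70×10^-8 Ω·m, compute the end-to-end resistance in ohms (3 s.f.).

17.5 Ω

Seg 1: A = π(d/2)² = π(7.6500e-04 m)² = 1.839e-06 m²
R_1 = (1.70×10^-8)(672)/(1.839e-06) = 6.214 Ω
Seg 2: A = πr² = π(5.6200e-04 m)² = 9.923e-07 m²
R_2 = (1.70×10^-8)(341)/(9.923e-07) = 5.842 Ω
Seg 3: A = πr² = π(7.3400e-04 m)² = 1.693e-06 m²
R_3 = (1.70×10^-8)(544)/(1.693e-06) = 5.464 Ω
R_total = R_1 + R_2 + R_3 = 17.5 Ω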